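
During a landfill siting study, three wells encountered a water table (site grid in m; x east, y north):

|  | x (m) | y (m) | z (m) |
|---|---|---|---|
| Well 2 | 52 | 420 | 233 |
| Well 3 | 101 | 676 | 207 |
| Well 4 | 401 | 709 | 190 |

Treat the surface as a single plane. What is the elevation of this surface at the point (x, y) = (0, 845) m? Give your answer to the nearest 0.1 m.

Two edge vectors: Well 2→Well 3 = (49, 256, -26), Well 2→Well 4 = (349, 289, -43).
Normal n = (Well 2→Well 3) × (Well 2→Well 4) = (-3494, -6967, -75183).
So ∂z/∂x = −n_x/n_z = −0.04647 and ∂z/∂y = −n_y/n_z = −0.09267.
Intercept c from Well 2: 233 + 2.42 + 38.92 = 274.34.
At (0, 845): z = 0.0 − 78.3 + 274.34 = 196.0 m.

196.0 m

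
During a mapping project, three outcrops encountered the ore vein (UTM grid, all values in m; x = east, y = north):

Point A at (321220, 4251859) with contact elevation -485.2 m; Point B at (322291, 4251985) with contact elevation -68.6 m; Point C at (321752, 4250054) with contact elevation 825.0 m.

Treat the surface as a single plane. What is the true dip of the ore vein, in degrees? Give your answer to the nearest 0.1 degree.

36.8°

Let the plane be z = a·x + b·y + c.
Point B−Point A: 1071a + 126b = 416.6;  Point C−Point A: 532a − 1805b = 1310.2.
Solving gives a = 0.45848, b = −0.59074.
Gradient magnitude |∇z| = √(a² + b²) = √(0.21021 + 0.34898) = 0.74778.
True dip = arctan(0.74778) = 36.8°, dipping toward NW (azimuth ≈ 322°).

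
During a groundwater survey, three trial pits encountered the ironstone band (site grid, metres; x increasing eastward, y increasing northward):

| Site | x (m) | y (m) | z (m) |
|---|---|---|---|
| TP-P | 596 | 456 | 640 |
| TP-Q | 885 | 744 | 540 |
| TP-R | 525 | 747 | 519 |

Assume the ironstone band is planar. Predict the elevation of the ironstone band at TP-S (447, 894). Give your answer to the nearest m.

456 m

Two edge vectors: TP-P→TP-Q = (289, 288, -100), TP-P→TP-R = (-71, 291, -121).
Normal n = (TP-P→TP-Q) × (TP-P→TP-R) = (-5748, 42069, 104547).
So ∂z/∂x = −n_x/n_z = 0.05498 and ∂z/∂y = −n_y/n_z = −0.40239.
Intercept c from TP-P: 640 − 32.77 + 183.49 = 790.72.
At (447, 894): z = 24.6 − 359.7 + 790.72 = 455.6 m.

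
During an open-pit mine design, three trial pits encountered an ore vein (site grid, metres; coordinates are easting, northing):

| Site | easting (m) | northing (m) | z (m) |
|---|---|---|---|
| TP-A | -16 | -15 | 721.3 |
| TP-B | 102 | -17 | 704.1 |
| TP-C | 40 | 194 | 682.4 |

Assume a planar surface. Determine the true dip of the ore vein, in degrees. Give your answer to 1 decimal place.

Let the plane be z = a·easting + b·northing + c.
TP-B−TP-A: 118a − 2b = −17.2;  TP-C−TP-A: 56a + 209b = −38.9.
Solving gives a = −0.14824, b = −0.14640.
Gradient magnitude |∇z| = √(a² + b²) = √(0.02198 + 0.02143) = 0.20835.
True dip = arctan(0.20835) = 11.8°, dipping toward NE (azimuth ≈ 045°).

11.8°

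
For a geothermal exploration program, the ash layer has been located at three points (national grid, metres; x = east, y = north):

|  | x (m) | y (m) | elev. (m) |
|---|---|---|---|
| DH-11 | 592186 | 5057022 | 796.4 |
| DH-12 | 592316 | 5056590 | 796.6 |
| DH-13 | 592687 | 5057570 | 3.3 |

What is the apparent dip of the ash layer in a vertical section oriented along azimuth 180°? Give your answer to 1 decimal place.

Let the plane be z = a·x + b·y + c.
DH-12−DH-11: 130a − 432b = 0.2;  DH-13−DH-11: 501a + 548b = −793.1.
Solving gives a = −1.19063, b = −0.35875.
Unit vector along 180° is (sin 180°, cos 180°) = (0.0000, -1.0000).
Slope in that direction = a·(0.0000) + b·(-1.0000) = 0.35875.
Apparent dip = arctan|0.35875| = 19.7° (true dip is 51.2°, so apparent ≤ true as expected).

19.7°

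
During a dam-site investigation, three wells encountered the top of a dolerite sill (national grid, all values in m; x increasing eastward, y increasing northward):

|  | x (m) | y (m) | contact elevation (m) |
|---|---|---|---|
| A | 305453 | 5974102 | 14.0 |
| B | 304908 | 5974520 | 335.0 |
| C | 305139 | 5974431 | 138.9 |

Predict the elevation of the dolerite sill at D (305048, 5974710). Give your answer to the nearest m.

Two edge vectors: A→B = (-545, 418, 321), A→C = (-314, 329, 124.9).
Normal n = (A→B) × (A→C) = (-53400.8, -32723.5, -48053).
So ∂z/∂x = −n_x/n_z = −1.11128962 and ∂z/∂y = −n_y/n_z = −0.68098766.
Intercept c from A: 14 + 339446.75 + 4068289.74 = 4407750.49.
At (305048, 5974710): z = −338996.7 − 4068703.8 + 4407750.49 = 50.0 m.

50 m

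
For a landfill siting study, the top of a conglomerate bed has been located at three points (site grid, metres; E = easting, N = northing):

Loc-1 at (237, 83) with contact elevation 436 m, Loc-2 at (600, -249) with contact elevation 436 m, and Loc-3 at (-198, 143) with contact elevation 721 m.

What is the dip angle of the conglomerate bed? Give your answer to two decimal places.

Let the plane be z = a·E + b·N + c.
Loc-2−Loc-1: 363a − 332b = 0;  Loc-3−Loc-1: −435a + 60b = 285.
Solving gives a = −0.77153, b = −0.84357.
Gradient magnitude |∇z| = √(a² + b²) = √(0.59525 + 0.71160) = 1.14318.
True dip = arctan(1.14318) = 48.82°, dipping toward NE (azimuth ≈ 042°).

48.82°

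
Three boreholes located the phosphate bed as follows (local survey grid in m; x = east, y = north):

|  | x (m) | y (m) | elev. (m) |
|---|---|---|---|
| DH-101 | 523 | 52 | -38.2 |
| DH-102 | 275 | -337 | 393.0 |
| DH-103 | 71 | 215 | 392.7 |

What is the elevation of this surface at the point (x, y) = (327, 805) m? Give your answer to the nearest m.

Two edge vectors: DH-101→DH-102 = (-248, -389, 431.2), DH-101→DH-103 = (-452, 163, 430.9).
Normal n = (DH-101→DH-102) × (DH-101→DH-103) = (-237905.7, -88039.2, -216252).
So ∂z/∂x = −n_x/n_z = −1.10013 and ∂z/∂y = −n_y/n_z = −0.40711.
Intercept c from DH-101: -38.2 + 575.37 + 21.17 = 558.34.
At (327, 805): z = −359.7 − 327.7 + 558.34 = -129.1 m.

-129 m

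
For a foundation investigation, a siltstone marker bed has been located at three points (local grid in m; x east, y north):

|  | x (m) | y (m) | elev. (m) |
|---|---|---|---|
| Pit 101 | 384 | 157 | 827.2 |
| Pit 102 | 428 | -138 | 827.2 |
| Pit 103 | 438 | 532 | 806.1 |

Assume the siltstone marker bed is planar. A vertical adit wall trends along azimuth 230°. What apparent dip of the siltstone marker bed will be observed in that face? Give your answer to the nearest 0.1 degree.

9.4°

Two edge vectors: Pit 101→Pit 102 = (44, -295, 0), Pit 101→Pit 103 = (54, 375, -21.1).
Normal n = (Pit 101→Pit 102) × (Pit 101→Pit 103) = (6224.5, 928.4, 32430).
So ∂z/∂x = −n_x/n_z = −0.19194 and ∂z/∂y = −n_y/n_z = −0.02863.
Unit vector along 230° is (sin 230°, cos 230°) = (-0.7660, -0.6428).
Slope in that direction = a·(-0.7660) + b·(-0.6428) = 0.16543.
Apparent dip = arctan|0.16543| = 9.4° (true dip is 11.0°, so apparent ≤ true as expected).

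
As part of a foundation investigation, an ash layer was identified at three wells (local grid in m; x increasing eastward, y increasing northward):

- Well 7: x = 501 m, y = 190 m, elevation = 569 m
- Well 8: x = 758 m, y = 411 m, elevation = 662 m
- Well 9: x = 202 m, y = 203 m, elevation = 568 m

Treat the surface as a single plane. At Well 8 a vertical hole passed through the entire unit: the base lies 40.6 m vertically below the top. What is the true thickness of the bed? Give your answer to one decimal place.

37.7 m

Let the plane be z = a·x + b·y + c.
Well 8−Well 7: 257a + 221b = 93;  Well 9−Well 7: −299a + 13b = −1.
Solving gives a = 0.02060, b = 0.39686.
|∇z| = √(a²+b²) = 0.39739, so dip δ = arctan(0.39739) = 21.67°.
True thickness = vertical thickness × cos δ = 40.6 × cos 21.67° = 37.7 m.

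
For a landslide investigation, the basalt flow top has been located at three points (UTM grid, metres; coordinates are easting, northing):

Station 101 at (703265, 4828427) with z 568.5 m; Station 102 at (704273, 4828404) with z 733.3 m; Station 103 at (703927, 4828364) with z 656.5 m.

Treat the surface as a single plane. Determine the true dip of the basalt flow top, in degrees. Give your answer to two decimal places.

Two edge vectors: Station 101→Station 102 = (1008, -23, 164.8), Station 101→Station 103 = (662, -63, 88).
Normal n = (Station 101→Station 102) × (Station 101→Station 103) = (8358.4, 20393.6, -48278).
So ∂z/∂easting = −n_x/n_z = 0.17313 and ∂z/∂northing = −n_y/n_z = 0.42242.
Gradient magnitude |∇z| = √(a² + b²) = √(0.02997 + 0.17844) = 0.45652.
True dip = arctan(0.45652) = 24.54°, dipping toward SSW (azimuth ≈ 202°).

24.54°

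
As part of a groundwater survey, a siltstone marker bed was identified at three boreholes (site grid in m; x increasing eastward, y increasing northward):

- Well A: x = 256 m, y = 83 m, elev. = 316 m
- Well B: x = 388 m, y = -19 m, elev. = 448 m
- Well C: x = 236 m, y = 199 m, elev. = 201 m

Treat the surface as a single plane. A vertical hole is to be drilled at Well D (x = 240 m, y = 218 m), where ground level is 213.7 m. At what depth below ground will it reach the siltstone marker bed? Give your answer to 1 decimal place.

Let the plane be z = a·x + b·y + c.
Well B−Well A: 132a − 102b = 132;  Well C−Well A: −20a + 116b = −115.
Solving gives a = 0.26989, b = −0.94485.
Then c = 316 − a·256 − b·83 = 325.33.
At (240, 218): z_contact = 64.77 − 205.98 + 325.33 = 184.13 m.
Depth below ground = 213.7 − 184.13 = 29.6 m.

29.6 m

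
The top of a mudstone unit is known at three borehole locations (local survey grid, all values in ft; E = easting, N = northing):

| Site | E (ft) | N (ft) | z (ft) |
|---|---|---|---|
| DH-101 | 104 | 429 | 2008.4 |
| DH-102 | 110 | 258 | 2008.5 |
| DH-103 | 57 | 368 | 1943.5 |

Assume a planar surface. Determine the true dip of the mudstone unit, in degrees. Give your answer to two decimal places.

52.90°

Two edge vectors: DH-101→DH-102 = (6, -171, 0.1), DH-101→DH-103 = (-47, -61, -64.9).
Normal n = (DH-101→DH-102) × (DH-101→DH-103) = (11104, 384.7, -8403).
So ∂z/∂E = −n_x/n_z = 1.32143 and ∂z/∂N = −n_y/n_z = 0.04578.
Gradient magnitude |∇z| = √(a² + b²) = √(1.74618 + 0.00210) = 1.32223.
True dip = arctan(1.32223) = 52.90°, dipping toward W (azimuth ≈ 268°).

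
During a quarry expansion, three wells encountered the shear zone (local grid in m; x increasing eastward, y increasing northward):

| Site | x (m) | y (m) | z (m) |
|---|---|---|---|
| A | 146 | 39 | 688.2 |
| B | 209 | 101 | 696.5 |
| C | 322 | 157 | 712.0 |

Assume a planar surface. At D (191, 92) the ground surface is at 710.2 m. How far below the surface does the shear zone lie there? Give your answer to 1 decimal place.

Let the plane be z = a·x + b·y + c.
B−A: 63a + 62b = 8.3;  C−A: 176a + 118b = 23.8.
Solving gives a = 0.14267, b = −0.01110.
Then c = 688.2 − a·146 − b·39 = 667.80.
At (191, 92): z_contact = 27.25 − 1.02 + 667.80 = 694.03 m.
Depth below ground = 710.2 − 694.03 = 16.2 m.

16.2 m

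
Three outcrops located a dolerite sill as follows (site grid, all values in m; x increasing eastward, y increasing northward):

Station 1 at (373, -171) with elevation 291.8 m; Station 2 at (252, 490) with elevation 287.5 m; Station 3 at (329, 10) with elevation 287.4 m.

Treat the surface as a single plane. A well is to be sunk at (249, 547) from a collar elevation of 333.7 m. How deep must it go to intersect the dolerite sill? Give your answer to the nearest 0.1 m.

Let the plane be z = a·x + b·y + c.
Station 2−Station 1: −121a + 661b = −4.3;  Station 3−Station 1: −44a + 181b = −4.4.
Solving gives a = 0.29655, b = 0.04778.
Then c = 291.8 − a·373 − b·-171 = 189.36.
At (249, 547): z_contact = 73.84 + 26.14 + 189.36 = 289.33 m.
Depth below ground = 333.7 − 289.33 = 44.4 m.

44.4 m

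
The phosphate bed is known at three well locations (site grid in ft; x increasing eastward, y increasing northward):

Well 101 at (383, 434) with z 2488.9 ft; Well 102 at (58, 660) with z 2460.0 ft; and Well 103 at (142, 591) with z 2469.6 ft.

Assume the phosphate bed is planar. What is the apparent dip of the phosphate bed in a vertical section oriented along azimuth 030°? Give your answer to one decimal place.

Two edge vectors: Well 101→Well 102 = (-325, 226, -28.9), Well 101→Well 103 = (-241, 157, -19.3).
Normal n = (Well 101→Well 102) × (Well 101→Well 103) = (175.5, 692.4, 3441).
So ∂z/∂x = −n_x/n_z = −0.05100 and ∂z/∂y = −n_y/n_z = −0.20122.
Unit vector along 030° is (sin 30°, cos 30°) = (0.5000, 0.8660).
Slope in that direction = a·(0.5000) + b·(0.8660) = −0.19976.
Apparent dip = arctan|0.19976| = 11.3° (true dip is 11.7°, so apparent ≤ true as expected).

11.3°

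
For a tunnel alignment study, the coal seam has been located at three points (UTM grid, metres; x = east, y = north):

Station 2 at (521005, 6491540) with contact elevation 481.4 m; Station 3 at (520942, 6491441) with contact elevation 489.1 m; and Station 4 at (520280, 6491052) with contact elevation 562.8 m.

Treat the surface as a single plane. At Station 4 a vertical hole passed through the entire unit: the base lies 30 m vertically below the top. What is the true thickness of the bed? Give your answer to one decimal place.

Let the plane be z = a·x + b·y + c.
Station 3−Station 2: −63a − 99b = 7.7;  Station 4−Station 2: −725a − 488b = 81.4.
Solving gives a = −0.10482, b = −0.01107.
|∇z| = √(a²+b²) = 0.10541, so dip δ = arctan(0.10541) = 6.02°.
True thickness = vertical thickness × cos δ = 30 × cos 6.02° = 29.8 m.

29.8 m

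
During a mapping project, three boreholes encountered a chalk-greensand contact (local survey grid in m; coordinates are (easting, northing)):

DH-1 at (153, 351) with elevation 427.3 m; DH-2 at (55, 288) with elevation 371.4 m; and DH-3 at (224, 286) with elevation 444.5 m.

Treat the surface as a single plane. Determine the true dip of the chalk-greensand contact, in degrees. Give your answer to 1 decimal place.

Two edge vectors: DH-1→DH-2 = (-98, -63, -55.9), DH-1→DH-3 = (71, -65, 17.2).
Normal n = (DH-1→DH-2) × (DH-1→DH-3) = (-4717.1, -2283.3, 10843).
So ∂z/∂E = −n_x/n_z = 0.43504 and ∂z/∂N = −n_y/n_z = 0.21058.
Gradient magnitude |∇z| = √(a² + b²) = √(0.18926 + 0.04434) = 0.48332.
True dip = arctan(0.48332) = 25.8°, dipping toward WSW (azimuth ≈ 244°).

25.8°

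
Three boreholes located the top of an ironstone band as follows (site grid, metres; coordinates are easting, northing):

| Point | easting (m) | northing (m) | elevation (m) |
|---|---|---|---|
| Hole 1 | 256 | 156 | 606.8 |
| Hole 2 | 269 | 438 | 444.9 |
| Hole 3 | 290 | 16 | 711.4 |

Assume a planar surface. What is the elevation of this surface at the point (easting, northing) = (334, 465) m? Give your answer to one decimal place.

467.6 m

Let the plane be z = a·easting + b·northing + c.
Hole 2−Hole 1: 13a + 282b = −161.9;  Hole 3−Hole 1: 34a − 140b = 104.6.
Solving gives a = 0.59881, b = −0.60172.
Then c = 606.8 − a·256 − b·156 = 547.37.
At (334, 465): z = 200.0 − 279.8 + 547.37 = 467.6 m.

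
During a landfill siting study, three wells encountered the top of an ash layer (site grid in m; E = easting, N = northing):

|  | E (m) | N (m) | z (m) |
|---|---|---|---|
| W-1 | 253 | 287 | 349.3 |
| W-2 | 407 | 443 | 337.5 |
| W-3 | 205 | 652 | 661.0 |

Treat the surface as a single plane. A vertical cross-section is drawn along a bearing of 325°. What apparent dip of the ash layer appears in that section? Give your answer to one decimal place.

Two edge vectors: W-1→W-2 = (154, 156, -11.8), W-1→W-3 = (-48, 365, 311.7).
Normal n = (W-1→W-2) × (W-1→W-3) = (52932.2, -47435.4, 63698).
So ∂z/∂E = −n_x/n_z = −0.83099 and ∂z/∂N = −n_y/n_z = 0.74469.
Unit vector along 325° is (sin 325°, cos 325°) = (-0.5736, 0.8192).
Slope in that direction = a·(-0.5736) + b·(0.8192) = 1.08665.
Apparent dip = arctan|1.08665| = 47.4° (true dip is 48.1°, so apparent ≤ true as expected).

47.4°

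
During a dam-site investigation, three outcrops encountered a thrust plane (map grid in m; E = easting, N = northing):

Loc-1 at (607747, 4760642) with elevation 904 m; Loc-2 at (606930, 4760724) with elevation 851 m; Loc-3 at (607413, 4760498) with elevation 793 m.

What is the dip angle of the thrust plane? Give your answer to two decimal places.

27.31°

Let the plane be z = a·E + b·N + c.
Loc-2−Loc-1: −817a + 82b = −53;  Loc-3−Loc-1: −334a − 144b = −111.
Solving gives a = 0.11538, b = 0.50322.
Gradient magnitude |∇z| = √(a² + b²) = √(0.01331 + 0.25323) = 0.51628.
True dip = arctan(0.51628) = 27.31°, dipping toward SSW (azimuth ≈ 193°).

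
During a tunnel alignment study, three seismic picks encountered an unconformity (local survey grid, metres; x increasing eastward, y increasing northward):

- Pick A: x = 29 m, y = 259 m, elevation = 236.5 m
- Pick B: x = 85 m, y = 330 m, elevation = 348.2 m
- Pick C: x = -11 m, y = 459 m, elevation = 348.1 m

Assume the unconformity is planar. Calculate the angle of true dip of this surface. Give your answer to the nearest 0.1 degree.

Two edge vectors: Pick A→Pick B = (56, 71, 111.7), Pick A→Pick C = (-40, 200, 111.6).
Normal n = (Pick A→Pick B) × (Pick A→Pick C) = (-14416.4, -10717.6, 14040).
So ∂z/∂x = −n_x/n_z = 1.02681 and ∂z/∂y = −n_y/n_z = 0.76336.
Gradient magnitude |∇z| = √(a² + b²) = √(1.05434 + 0.58272) = 1.27948.
True dip = arctan(1.27948) = 52.0°, dipping toward SW (azimuth ≈ 233°).

52.0°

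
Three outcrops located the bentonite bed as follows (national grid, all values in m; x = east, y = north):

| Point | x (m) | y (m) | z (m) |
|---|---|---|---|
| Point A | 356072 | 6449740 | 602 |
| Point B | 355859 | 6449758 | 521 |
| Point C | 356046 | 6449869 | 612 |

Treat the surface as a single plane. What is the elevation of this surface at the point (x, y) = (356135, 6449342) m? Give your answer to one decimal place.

Two edge vectors: Point A→Point B = (-213, 18, -81), Point A→Point C = (-26, 129, 10).
Normal n = (Point A→Point B) × (Point A→Point C) = (10629, 4236, -27009).
So ∂z/∂x = −n_x/n_z = 0.393535488 and ∂z/∂y = −n_y/n_z = 0.156836610.
Intercept c from Point A: 602 − 140126.97 − 1011555.36 = −1151080.33.
At (356135, 6449342): z = 140151.8 + 1011492.9 − 1151080.33 = 564.4 m.

564.4 m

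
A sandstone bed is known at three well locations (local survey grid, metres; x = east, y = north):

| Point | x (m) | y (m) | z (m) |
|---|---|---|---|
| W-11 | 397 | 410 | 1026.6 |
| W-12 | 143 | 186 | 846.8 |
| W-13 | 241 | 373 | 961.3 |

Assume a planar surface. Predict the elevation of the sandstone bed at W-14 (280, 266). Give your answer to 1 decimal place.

Let the plane be z = a·x + b·y + c.
W-12−W-11: −254a − 224b = −179.8;  W-13−W-11: −156a − 37b = −65.3.
Solving gives a = 0.31217, b = 0.44870.
Then c = 1026.6 − a·397 − b·410 = 718.70.
At (280, 266): z = 87.4 + 119.4 + 718.70 = 925.5 m.

925.5 m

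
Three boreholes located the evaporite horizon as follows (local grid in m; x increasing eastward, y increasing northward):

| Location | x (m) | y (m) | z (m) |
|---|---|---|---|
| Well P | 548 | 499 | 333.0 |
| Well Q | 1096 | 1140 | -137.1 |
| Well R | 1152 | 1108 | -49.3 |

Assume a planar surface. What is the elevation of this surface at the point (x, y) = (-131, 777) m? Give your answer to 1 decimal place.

Let the plane be z = a·x + b·y + c.
Well Q−Well P: 548a + 641b = −470.1;  Well R−Well P: 604a + 609b = −382.3.
Solving gives a = 0.771758, b = −1.393173.
Then c = 333 − a·548 − b·499 = 605.27.
At (-131, 777): z = −101.1 − 1082.5 + 605.27 = -578.3 m.

-578.3 m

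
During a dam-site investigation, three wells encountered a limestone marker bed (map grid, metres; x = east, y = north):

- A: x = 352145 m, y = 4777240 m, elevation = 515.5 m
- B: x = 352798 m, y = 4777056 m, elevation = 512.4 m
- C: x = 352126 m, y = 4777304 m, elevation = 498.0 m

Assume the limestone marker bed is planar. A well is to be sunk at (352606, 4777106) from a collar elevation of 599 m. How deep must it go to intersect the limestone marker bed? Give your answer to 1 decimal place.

84.5 m

Let the plane be z = a·x + b·y + c.
B−A: 653a − 184b = −3.1;  C−A: −19a + 64b = −17.5.
Solving gives a = −0.089262586, b = −0.299937330.
Then c = 515.5 − a·352145 − b·4777240 = 1464821.49.
At (352606, 4777106): z_contact = −31474.52 − 1432832.42 + 1464821.49 = 514.54 m.
Depth below ground = 599 − 514.54 = 84.5 m.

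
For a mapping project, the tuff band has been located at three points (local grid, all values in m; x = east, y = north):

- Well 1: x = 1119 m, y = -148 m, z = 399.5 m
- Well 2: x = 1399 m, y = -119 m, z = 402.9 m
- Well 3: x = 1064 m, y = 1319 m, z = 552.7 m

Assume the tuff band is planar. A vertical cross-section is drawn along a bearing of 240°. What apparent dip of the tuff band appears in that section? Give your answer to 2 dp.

3.06°

Two edge vectors: Well 1→Well 2 = (280, 29, 3.4), Well 1→Well 3 = (-55, 1467, 153.2).
Normal n = (Well 1→Well 2) × (Well 1→Well 3) = (-545, -43083, 412355).
So ∂z/∂x = −n_x/n_z = 0.00132 and ∂z/∂y = −n_y/n_z = 0.10448.
Unit vector along 240° is (sin 240°, cos 240°) = (-0.8660, -0.5000).
Slope in that direction = a·(-0.8660) + b·(-0.5000) = −0.05338.
Apparent dip = arctan|0.05338| = 3.06° (true dip is 6.0°, so apparent ≤ true as expected).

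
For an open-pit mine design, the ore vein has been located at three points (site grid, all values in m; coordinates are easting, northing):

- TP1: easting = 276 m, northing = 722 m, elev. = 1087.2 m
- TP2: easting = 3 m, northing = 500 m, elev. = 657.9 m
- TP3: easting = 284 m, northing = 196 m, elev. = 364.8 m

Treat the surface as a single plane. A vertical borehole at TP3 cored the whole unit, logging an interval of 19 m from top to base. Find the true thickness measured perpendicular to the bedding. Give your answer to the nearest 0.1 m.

Two edge vectors: TP1→TP2 = (-273, -222, -429.3), TP1→TP3 = (8, -526, -722.4).
Normal n = (TP1→TP2) × (TP1→TP3) = (-65439, -200649.6, 145374).
So ∂z/∂easting = −n_x/n_z = 0.45014 and ∂z/∂northing = −n_y/n_z = 1.38023.
|∇z| = √(a²+b²) = 1.45178, so dip δ = arctan(1.45178) = 55.44°.
True thickness = vertical thickness × cos δ = 19 × cos 55.44° = 10.8 m.

10.8 m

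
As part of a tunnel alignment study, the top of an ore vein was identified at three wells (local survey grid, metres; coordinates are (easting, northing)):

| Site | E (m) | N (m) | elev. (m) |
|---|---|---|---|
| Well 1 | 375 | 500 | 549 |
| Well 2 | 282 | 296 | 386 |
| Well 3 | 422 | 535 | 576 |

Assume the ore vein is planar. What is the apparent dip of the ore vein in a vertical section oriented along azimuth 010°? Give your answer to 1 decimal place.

38.5°

Two edge vectors: Well 1→Well 2 = (-93, -204, -163), Well 1→Well 3 = (47, 35, 27).
Normal n = (Well 1→Well 2) × (Well 1→Well 3) = (197, -5150, 6333).
So ∂z/∂E = −n_x/n_z = −0.03111 and ∂z/∂N = −n_y/n_z = 0.81320.
Unit vector along 010° is (sin 10°, cos 10°) = (0.1736, 0.9848).
Slope in that direction = a·(0.1736) + b·(0.9848) = 0.79544.
Apparent dip = arctan|0.79544| = 38.5° (true dip is 39.1°, so apparent ≤ true as expected).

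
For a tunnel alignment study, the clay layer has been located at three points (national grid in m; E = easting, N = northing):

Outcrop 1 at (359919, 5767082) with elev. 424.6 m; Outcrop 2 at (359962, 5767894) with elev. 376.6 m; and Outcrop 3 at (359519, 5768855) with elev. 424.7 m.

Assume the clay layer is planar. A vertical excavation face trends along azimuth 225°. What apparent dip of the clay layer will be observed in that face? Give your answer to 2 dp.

Two edge vectors: Outcrop 1→Outcrop 2 = (43, 812, -48), Outcrop 1→Outcrop 3 = (-400, 1773, 0.1).
Normal n = (Outcrop 1→Outcrop 2) × (Outcrop 1→Outcrop 3) = (85185.2, 19195.7, 401039).
So ∂z/∂E = −n_x/n_z = −0.21241 and ∂z/∂N = −n_y/n_z = −0.04786.
Unit vector along 225° is (sin 225°, cos 225°) = (-0.7071, -0.7071).
Slope in that direction = a·(-0.7071) + b·(-0.7071) = 0.18404.
Apparent dip = arctan|0.18404| = 10.43° (true dip is 12.3°, so apparent ≤ true as expected).

10.43°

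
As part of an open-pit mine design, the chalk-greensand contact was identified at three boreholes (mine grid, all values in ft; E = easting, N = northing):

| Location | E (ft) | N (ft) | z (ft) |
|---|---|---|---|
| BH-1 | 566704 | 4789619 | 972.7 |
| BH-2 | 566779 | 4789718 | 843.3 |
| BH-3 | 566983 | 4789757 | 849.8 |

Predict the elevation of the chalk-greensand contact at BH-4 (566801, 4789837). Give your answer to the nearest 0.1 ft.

665.3 ft

Two edge vectors: BH-1→BH-2 = (75, 99, -129.4), BH-1→BH-3 = (279, 138, -122.9).
Normal n = (BH-1→BH-2) × (BH-1→BH-3) = (5690.1, -26885.1, -17271).
So ∂z/∂E = −n_x/n_z = 0.329459788 and ∂z/∂N = −n_y/n_z = −1.556661456.
Intercept c from BH-1: 972.7 − 186706.18 + 7455815.28 = 7270081.80.
At (566801, 4789837): z = 186738.1 − 7456154.6 + 7270081.80 = 665.3 ft.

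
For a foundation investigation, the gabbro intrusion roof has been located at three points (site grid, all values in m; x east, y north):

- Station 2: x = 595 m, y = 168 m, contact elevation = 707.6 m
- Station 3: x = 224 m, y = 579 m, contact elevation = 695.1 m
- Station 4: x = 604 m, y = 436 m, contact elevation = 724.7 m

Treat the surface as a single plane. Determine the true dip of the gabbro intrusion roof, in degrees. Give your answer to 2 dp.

Two edge vectors: Station 2→Station 3 = (-371, 411, -12.5), Station 2→Station 4 = (9, 268, 17.1).
Normal n = (Station 2→Station 3) × (Station 2→Station 4) = (10378.1, 6231.6, -103127).
So ∂z/∂x = −n_x/n_z = 0.10063 and ∂z/∂y = −n_y/n_z = 0.06043.
Gradient magnitude |∇z| = √(a² + b²) = √(0.01013 + 0.00365) = 0.11738.
True dip = arctan(0.11738) = 6.69°, dipping toward WSW (azimuth ≈ 239°).

6.69°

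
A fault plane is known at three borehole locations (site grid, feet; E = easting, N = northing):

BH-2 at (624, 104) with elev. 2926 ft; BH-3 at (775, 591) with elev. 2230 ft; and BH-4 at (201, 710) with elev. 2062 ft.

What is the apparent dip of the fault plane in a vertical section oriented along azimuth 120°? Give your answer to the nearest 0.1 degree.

35.4°

Two edge vectors: BH-2→BH-3 = (151, 487, -696), BH-2→BH-4 = (-423, 606, -864).
Normal n = (BH-2→BH-3) × (BH-2→BH-4) = (1008, 424872, 297507).
So ∂z/∂E = −n_x/n_z = −0.00339 and ∂z/∂N = −n_y/n_z = −1.42811.
Unit vector along 120° is (sin 120°, cos 120°) = (0.8660, -0.5000).
Slope in that direction = a·(0.8660) + b·(-0.5000) = 0.71112.
Apparent dip = arctan|0.71112| = 35.4° (true dip is 55.0°, so apparent ≤ true as expected).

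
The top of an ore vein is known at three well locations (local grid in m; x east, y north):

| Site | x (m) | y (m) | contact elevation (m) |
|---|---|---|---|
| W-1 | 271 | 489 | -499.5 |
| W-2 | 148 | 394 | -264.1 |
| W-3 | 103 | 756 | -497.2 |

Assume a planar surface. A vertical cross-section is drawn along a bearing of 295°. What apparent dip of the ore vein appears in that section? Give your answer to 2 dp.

Two edge vectors: W-1→W-2 = (-123, -95, 235.4), W-1→W-3 = (-168, 267, 2.3).
Normal n = (W-1→W-2) × (W-1→W-3) = (-63070.3, -39264.3, -48801).
So ∂z/∂x = −n_x/n_z = −1.29240 and ∂z/∂y = −n_y/n_z = −0.80458.
Unit vector along 295° is (sin 295°, cos 295°) = (-0.9063, 0.4226).
Slope in that direction = a·(-0.9063) + b·(0.4226) = 0.83128.
Apparent dip = arctan|0.83128| = 39.74° (true dip is 56.7°, so apparent ≤ true as expected).

39.74°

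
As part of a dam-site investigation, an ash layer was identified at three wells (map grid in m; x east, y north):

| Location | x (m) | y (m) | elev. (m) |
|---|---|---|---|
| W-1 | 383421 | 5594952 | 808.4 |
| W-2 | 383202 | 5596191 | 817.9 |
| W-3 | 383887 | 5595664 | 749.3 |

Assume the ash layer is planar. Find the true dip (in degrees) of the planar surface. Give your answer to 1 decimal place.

Let the plane be z = a·x + b·y + c.
W-2−W-1: −219a + 1239b = 9.5;  W-3−W-1: 466a + 712b = −59.1.
Solving gives a = −0.10908, b = −0.01161.
Gradient magnitude |∇z| = √(a² + b²) = √(0.01190 + 0.00013) = 0.10970.
True dip = arctan(0.10970) = 6.3°, dipping toward E (azimuth ≈ 084°).

6.3°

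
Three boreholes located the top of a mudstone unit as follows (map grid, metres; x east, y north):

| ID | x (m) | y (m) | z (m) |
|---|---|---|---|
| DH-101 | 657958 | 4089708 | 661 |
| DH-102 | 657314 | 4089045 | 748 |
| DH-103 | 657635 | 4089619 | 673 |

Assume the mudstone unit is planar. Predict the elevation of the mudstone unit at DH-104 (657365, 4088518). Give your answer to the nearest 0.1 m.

Two edge vectors: DH-101→DH-102 = (-644, -663, 87), DH-101→DH-103 = (-323, -89, 12).
Normal n = (DH-101→DH-102) × (DH-101→DH-103) = (-213, -20373, -156833).
So ∂z/∂x = −n_x/n_z = −0.001358133 and ∂z/∂y = −n_y/n_z = −0.129902508.
Intercept c from DH-101: 661 + 893.59 + 531263.33 = 532817.92.
At (657365, 4088518): z = −892.8 − 531108.7 + 532817.92 = 816.4 m.

816.4 m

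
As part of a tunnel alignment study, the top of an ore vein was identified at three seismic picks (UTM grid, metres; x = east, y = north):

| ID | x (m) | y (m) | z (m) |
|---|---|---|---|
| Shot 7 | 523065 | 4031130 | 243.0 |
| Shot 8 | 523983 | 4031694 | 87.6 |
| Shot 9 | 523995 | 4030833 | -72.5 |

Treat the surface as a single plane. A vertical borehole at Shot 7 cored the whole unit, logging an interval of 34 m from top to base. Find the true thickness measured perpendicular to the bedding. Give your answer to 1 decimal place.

32.2 m

Let the plane be z = a·x + b·y + c.
Shot 8−Shot 7: 918a + 564b = −155.4;  Shot 9−Shot 7: 930a − 297b = −315.5.
Solving gives a = −0.28112, b = 0.18203.
|∇z| = √(a²+b²) = 0.33490, so dip δ = arctan(0.33490) = 18.52°.
True thickness = vertical thickness × cos δ = 34 × cos 18.52° = 32.2 m.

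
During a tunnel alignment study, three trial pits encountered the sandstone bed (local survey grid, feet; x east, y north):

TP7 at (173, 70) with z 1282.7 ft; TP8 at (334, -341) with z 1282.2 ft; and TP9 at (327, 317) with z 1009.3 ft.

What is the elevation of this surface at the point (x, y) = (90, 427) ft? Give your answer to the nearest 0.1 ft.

1221.1 ft

Let the plane be z = a·x + b·y + c.
TP8−TP7: 161a − 411b = −0.5;  TP9−TP7: 154a + 247b = −273.4.
Solving gives a = −1.09150, b = −0.42635.
Then c = 1282.7 − a·173 − b·70 = 1501.37.
At (90, 427): z = −98.2 − 182.1 + 1501.37 = 1221.1 ft.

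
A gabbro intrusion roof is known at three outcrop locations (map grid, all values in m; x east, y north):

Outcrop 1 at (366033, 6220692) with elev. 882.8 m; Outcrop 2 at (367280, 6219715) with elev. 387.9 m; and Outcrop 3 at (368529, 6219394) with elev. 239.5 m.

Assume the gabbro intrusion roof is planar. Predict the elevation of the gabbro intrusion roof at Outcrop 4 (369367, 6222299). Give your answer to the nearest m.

1788 m

Let the plane be z = a·x + b·y + c.
Outcrop 2−Outcrop 1: 1247a − 977b = −494.9;  Outcrop 3−Outcrop 1: 2496a − 1298b = −643.3.
Solving gives a = 0.01692236, b = 0.52814963.
Then c = 882.8 − a·366033 − b·6220692 = −3290767.50.
At (369367, 6222299): z = 6250.6 + 3286304.9 − 3290767.50 = 1788.0 m.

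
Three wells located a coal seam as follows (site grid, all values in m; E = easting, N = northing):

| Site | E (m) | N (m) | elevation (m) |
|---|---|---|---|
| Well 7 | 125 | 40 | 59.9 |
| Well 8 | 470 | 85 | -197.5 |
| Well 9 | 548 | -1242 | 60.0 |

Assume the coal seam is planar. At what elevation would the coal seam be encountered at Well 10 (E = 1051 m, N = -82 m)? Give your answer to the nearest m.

Let the plane be z = a·E + b·N + c.
Well 8−Well 7: 345a + 45b = −257.4;  Well 9−Well 7: 423a − 1282b = 0.1.
Solving gives a = −0.71529, b = −0.23609.
Then c = 59.9 − a·125 − b·40 = 158.76.
At (1051, -82): z = −751.8 + 19.4 + 158.76 = -573.7 m.

-574 m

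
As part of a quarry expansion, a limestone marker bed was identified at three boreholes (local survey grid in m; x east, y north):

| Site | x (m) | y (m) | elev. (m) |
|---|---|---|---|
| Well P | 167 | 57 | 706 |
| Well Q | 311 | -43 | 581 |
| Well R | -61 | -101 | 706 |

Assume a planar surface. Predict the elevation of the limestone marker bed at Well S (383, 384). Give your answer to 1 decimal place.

816.9 m

Let the plane be z = a·x + b·y + c.
Well Q−Well P: 144a − 100b = −125;  Well R−Well P: −228a − 158b = 0.
Solving gives a = −0.43357, b = 0.62566.
Then c = 706 − a·167 − b·57 = 742.74.
At (383, 384): z = −166.1 + 240.3 + 742.74 = 816.9 m.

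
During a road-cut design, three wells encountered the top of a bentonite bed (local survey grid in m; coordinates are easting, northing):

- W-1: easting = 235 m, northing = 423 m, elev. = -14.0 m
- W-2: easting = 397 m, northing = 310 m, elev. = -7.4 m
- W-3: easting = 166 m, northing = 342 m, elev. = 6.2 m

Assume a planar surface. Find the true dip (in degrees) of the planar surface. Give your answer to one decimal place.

Two edge vectors: W-1→W-2 = (162, -113, 6.6), W-1→W-3 = (-69, -81, 20.2).
Normal n = (W-1→W-2) × (W-1→W-3) = (-1748, -3727.8, -20919).
So ∂z/∂easting = −n_x/n_z = −0.08356 and ∂z/∂northing = −n_y/n_z = −0.17820.
Gradient magnitude |∇z| = √(a² + b²) = √(0.00698 + 0.03176) = 0.19682.
True dip = arctan(0.19682) = 11.1°, dipping toward NNE (azimuth ≈ 025°).

11.1°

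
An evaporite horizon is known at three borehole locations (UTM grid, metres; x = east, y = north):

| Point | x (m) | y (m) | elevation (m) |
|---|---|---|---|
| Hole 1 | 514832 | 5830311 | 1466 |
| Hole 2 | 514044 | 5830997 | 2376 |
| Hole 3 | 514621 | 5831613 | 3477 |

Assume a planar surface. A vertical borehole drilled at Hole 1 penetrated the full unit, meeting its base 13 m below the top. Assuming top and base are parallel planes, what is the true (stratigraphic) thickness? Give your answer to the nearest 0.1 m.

Two edge vectors: Hole 1→Hole 2 = (-788, 686, 910), Hole 1→Hole 3 = (-211, 1302, 2011).
Normal n = (Hole 1→Hole 2) × (Hole 1→Hole 3) = (194726, 1392658, -881230).
So ∂z/∂x = −n_x/n_z = 0.22097 and ∂z/∂y = −n_y/n_z = 1.58036.
|∇z| = √(a²+b²) = 1.59573, so dip δ = arctan(1.59573) = 57.93°.
True thickness = vertical thickness × cos δ = 13 × cos 57.93° = 6.9 m.

6.9 m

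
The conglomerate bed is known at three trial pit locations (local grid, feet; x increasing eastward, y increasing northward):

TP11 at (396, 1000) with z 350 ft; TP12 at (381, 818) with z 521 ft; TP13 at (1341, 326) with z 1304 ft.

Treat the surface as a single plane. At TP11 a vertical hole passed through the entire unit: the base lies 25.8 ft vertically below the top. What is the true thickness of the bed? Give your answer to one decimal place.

Let the plane be z = a·x + b·y + c.
TP12−TP11: −15a − 182b = 171;  TP13−TP11: 945a − 674b = 954.
Solving gives a = 0.32056, b = −0.96598.
|∇z| = √(a²+b²) = 1.01778, so dip δ = arctan(1.01778) = 45.50°.
True thickness = vertical thickness × cos δ = 25.8 × cos 45.50° = 18.1 ft.

18.1 ft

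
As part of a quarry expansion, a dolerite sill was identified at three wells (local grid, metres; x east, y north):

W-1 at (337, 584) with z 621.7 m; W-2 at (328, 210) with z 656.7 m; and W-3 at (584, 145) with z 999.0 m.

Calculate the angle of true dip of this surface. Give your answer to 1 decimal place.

52.7°

Let the plane be z = a·x + b·y + c.
W-2−W-1: −9a − 374b = 35;  W-3−W-1: 247a − 439b = 377.3.
Solving gives a = 1.30537, b = −0.12500.
Gradient magnitude |∇z| = √(a² + b²) = √(1.70400 + 0.01562) = 1.31134.
True dip = arctan(1.31134) = 52.7°, dipping toward W (azimuth ≈ 275°).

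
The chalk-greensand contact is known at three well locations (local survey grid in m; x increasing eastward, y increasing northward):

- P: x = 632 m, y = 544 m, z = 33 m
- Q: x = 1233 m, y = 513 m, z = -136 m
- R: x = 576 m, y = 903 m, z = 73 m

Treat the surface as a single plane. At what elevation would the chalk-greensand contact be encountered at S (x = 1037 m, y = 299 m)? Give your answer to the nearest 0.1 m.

Let the plane be z = a·x + b·y + c.
Q−P: 601a − 31b = −169;  R−P: −56a + 359b = 40.
Solving gives a = −0.277685, b = 0.068105.
Then c = 33 − a·632 − b·544 = 171.45.
At (1037, 299): z = −288.0 + 20.4 + 171.45 = -96.1 m.

-96.1 m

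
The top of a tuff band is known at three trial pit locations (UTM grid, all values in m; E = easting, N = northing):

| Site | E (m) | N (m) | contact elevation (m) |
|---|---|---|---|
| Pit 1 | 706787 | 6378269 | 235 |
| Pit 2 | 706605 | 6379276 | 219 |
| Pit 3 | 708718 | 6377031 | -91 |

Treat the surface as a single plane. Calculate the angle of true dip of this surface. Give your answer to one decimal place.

11.8°

Let the plane be z = a·E + b·N + c.
Pit 2−Pit 1: −182a + 1007b = −16;  Pit 3−Pit 1: 1931a − 1238b = −326.
Solving gives a = −0.20247, b = −0.05248.
Gradient magnitude |∇z| = √(a² + b²) = √(0.04099 + 0.00275) = 0.20916.
True dip = arctan(0.20916) = 11.8°, dipping toward ENE (azimuth ≈ 075°).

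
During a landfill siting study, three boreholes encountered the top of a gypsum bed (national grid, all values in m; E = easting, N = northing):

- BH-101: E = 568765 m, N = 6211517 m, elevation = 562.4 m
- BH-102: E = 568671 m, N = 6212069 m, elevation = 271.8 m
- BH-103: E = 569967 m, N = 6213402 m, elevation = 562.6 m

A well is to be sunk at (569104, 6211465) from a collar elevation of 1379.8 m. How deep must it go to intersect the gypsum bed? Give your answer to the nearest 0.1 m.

574.9 m

Two edge vectors: BH-101→BH-102 = (-94, 552, -290.6), BH-101→BH-103 = (1202, 1885, 0.2).
Normal n = (BH-101→BH-102) × (BH-101→BH-103) = (547891.4, -349282.4, -840694).
So ∂z/∂E = −n_x/n_z = 0.651713227 and ∂z/∂N = −n_y/n_z = −0.415469124.
Intercept c from BH-101: 562.4 − 370671.67 + 2580693.53 = 2210584.25.
At (569104, 6211465): z_contact = 370892.60 − 2580671.92 + 2210584.25 = 804.94 m.
Depth below ground = 1379.8 − 804.94 = 574.9 m.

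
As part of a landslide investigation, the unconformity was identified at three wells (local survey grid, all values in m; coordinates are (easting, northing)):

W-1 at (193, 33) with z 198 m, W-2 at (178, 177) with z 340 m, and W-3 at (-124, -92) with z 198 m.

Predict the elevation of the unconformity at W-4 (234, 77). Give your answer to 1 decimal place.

224.4 m

Two edge vectors: W-1→W-2 = (-15, 144, 142), W-1→W-3 = (-317, -125, 0).
Normal n = (W-1→W-2) × (W-1→W-3) = (17750, -45014, 47523).
So ∂z/∂E = −n_x/n_z = −0.37350 and ∂z/∂N = −n_y/n_z = 0.94720.
Intercept c from W-1: 198 + 72.09 − 31.26 = 238.83.
At (234, 77): z = −87.4 + 72.9 + 238.83 = 224.4 m.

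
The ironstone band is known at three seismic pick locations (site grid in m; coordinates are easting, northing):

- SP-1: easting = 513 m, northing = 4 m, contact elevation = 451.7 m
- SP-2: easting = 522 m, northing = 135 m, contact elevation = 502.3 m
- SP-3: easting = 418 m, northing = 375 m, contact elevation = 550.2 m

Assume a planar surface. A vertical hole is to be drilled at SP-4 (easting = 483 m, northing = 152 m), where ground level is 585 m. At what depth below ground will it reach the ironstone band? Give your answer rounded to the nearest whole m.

91 m

Let the plane be z = a·easting + b·northing + c.
SP-2−SP-1: 9a + 131b = 50.6;  SP-3−SP-1: −95a + 371b = 98.5.
Solving gives a = 0.37184, b = 0.36071.
Then c = 451.7 − a·513 − b·4 = 259.50.
At (483, 152): z_contact = 179.6 + 54.8 + 259.50 = 493.9 m.
Depth below ground = 585 − 493.9 = 91 m.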